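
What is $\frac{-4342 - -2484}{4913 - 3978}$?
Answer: $- \frac{1858}{935} \approx -1.9872$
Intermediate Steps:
$\frac{-4342 - -2484}{4913 - 3978} = \frac{-4342 + 2484}{935} = \left(-1858\right) \frac{1}{935} = - \frac{1858}{935}$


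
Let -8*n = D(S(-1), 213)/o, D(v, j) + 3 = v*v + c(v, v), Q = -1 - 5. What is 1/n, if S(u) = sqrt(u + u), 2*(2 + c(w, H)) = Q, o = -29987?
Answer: -119948/5 ≈ -23990.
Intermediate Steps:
Q = -6
c(w, H) = -5 (c(w, H) = -2 + (1/2)*(-6) = -2 - 3 = -5)
S(u) = sqrt(2)*sqrt(u) (S(u) = sqrt(2*u) = sqrt(2)*sqrt(u))
D(v, j) = -8 + v**2 (D(v, j) = -3 + (v*v - 5) = -3 + (v**2 - 5) = -3 + (-5 + v**2) = -8 + v**2)
n = -5/119948 (n = -(-8 + (sqrt(2)*sqrt(-1))**2)/(8*(-29987)) = -(-8 + (sqrt(2)*I)**2)*(-1)/(8*29987) = -(-8 + (I*sqrt(2))**2)*(-1)/(8*29987) = -(-8 - 2)*(-1)/(8*29987) = -(-5)*(-1)/(4*29987) = -1/8*10/29987 = -5/119948 ≈ -4.1685e-5)
1/n = 1/(-5/119948) = -119948/5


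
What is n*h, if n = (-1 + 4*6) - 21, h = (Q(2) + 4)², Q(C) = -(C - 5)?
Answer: 98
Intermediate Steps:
Q(C) = 5 - C (Q(C) = -(-5 + C) = 5 - C)
h = 49 (h = ((5 - 1*2) + 4)² = ((5 - 2) + 4)² = (3 + 4)² = 7² = 49)
n = 2 (n = (-1 + 24) - 21 = 23 - 21 = 2)
n*h = 2*49 = 98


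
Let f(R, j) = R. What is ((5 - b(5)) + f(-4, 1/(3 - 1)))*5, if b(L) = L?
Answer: -20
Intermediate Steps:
((5 - b(5)) + f(-4, 1/(3 - 1)))*5 = ((5 - 1*5) - 4)*5 = ((5 - 5) - 4)*5 = (0 - 4)*5 = -4*5 = -20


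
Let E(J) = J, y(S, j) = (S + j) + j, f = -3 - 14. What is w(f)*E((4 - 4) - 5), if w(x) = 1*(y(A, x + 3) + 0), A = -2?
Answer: 150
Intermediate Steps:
f = -17
y(S, j) = S + 2*j
w(x) = 4 + 2*x (w(x) = 1*((-2 + 2*(x + 3)) + 0) = 1*((-2 + 2*(3 + x)) + 0) = 1*((-2 + (6 + 2*x)) + 0) = 1*((4 + 2*x) + 0) = 1*(4 + 2*x) = 4 + 2*x)
w(f)*E((4 - 4) - 5) = (4 + 2*(-17))*((4 - 4) - 5) = (4 - 34)*(0 - 5) = -30*(-5) = 150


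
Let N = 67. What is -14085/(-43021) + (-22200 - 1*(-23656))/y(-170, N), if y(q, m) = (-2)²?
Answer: 15673729/43021 ≈ 364.33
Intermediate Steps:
y(q, m) = 4
-14085/(-43021) + (-22200 - 1*(-23656))/y(-170, N) = -14085/(-43021) + (-22200 - 1*(-23656))/4 = -14085*(-1/43021) + (-22200 + 23656)*(¼) = 14085/43021 + 1456*(¼) = 14085/43021 + 364 = 15673729/43021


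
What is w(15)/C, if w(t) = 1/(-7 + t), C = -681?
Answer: -1/5448 ≈ -0.00018355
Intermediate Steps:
w(15)/C = 1/((-7 + 15)*(-681)) = -1/681/8 = (⅛)*(-1/681) = -1/5448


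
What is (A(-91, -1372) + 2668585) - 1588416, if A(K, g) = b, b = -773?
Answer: 1079396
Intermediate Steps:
A(K, g) = -773
(A(-91, -1372) + 2668585) - 1588416 = (-773 + 2668585) - 1588416 = 2667812 - 1588416 = 1079396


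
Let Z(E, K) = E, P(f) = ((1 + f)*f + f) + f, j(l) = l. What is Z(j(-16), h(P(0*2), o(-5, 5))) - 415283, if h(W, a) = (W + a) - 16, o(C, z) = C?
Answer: -415299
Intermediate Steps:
P(f) = 2*f + f*(1 + f) (P(f) = (f*(1 + f) + f) + f = (f + f*(1 + f)) + f = 2*f + f*(1 + f))
h(W, a) = -16 + W + a
Z(j(-16), h(P(0*2), o(-5, 5))) - 415283 = -16 - 415283 = -415299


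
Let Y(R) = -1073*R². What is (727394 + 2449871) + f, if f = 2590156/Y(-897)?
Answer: 2743077300844949/863345457 ≈ 3.1773e+6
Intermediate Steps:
f = -2590156/863345457 (f = 2590156/((-1073*(-897)²)) = 2590156/((-1073*804609)) = 2590156/(-863345457) = 2590156*(-1/863345457) = -2590156/863345457 ≈ -0.0030001)
(727394 + 2449871) + f = (727394 + 2449871) - 2590156/863345457 = 3177265 - 2590156/863345457 = 2743077300844949/863345457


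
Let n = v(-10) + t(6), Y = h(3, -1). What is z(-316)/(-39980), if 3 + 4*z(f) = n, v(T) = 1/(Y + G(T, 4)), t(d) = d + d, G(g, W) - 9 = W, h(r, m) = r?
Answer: -29/511744 ≈ -5.6669e-5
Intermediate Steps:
Y = 3
G(g, W) = 9 + W
t(d) = 2*d
v(T) = 1/16 (v(T) = 1/(3 + (9 + 4)) = 1/(3 + 13) = 1/16)
n = 193/16 (n = 1/16 + 2*6 = 1/16 + 12 = 193/16 ≈ 12.063)
z(f) = 145/64 (z(f) = -¾ + (¼)*(193/16) = -¾ + 193/64 = 145/64)
z(-316)/(-39980) = (145/64)/(-39980) = (145/64)*(-1/39980) = -29/511744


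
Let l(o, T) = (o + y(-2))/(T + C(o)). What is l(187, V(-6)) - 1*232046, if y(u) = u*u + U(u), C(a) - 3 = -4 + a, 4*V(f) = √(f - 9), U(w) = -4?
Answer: 2*(-116023*√15 + 86320738*I)/(√15 - 744*I) ≈ -2.3205e+5 - 0.0052338*I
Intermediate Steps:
V(f) = √(-9 + f)/4 (V(f) = √(f - 9)/4 = √(-9 + f)/4)
C(a) = -1 + a (C(a) = 3 + (-4 + a) = -1 + a)
y(u) = -4 + u² (y(u) = u*u - 4 = u² - 4 = -4 + u²)
l(o, T) = o/(-1 + T + o) (l(o, T) = (o + (-4 + (-2)²))/(T + (-1 + o)) = (o + (-4 + 4))/(-1 + T + o) = (o + 0)/(-1 + T + o) = o/(-1 + T + o))
l(187, V(-6)) - 1*232046 = 187/(-1 + √(-9 - 6)/4 + 187) - 1*232046 = 187/(-1 + √(-15)/4 + 187) - 232046 = 187/(-1 + (I*√15)/4 + 187) - 232046 = 187/(-1 + I*√15/4 + 187) - 232046 = 187/(186 + I*√15/4) - 232046 = -232046 + 187/(186 + I*√15/4)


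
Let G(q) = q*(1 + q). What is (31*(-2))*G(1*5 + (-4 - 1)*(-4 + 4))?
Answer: -1860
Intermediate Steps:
(31*(-2))*G(1*5 + (-4 - 1)*(-4 + 4)) = (31*(-2))*((1*5 + (-4 - 1)*(-4 + 4))*(1 + (1*5 + (-4 - 1)*(-4 + 4)))) = -62*(5 - 5*0)*(1 + (5 - 5*0)) = -62*(5 + 0)*(1 + (5 + 0)) = -310*(1 + 5) = -310*6 = -62*30 = -1860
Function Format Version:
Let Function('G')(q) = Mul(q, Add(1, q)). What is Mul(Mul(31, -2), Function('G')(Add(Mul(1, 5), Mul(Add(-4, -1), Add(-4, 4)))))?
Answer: -1860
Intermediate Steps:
Mul(Mul(31, -2), Function('G')(Add(Mul(1, 5), Mul(Add(-4, -1), Add(-4, 4))))) = Mul(Mul(31, -2), Mul(Add(Mul(1, 5), Mul(Add(-4, -1), Add(-4, 4))), Add(1, Add(Mul(1, 5), Mul(Add(-4, -1), Add(-4, 4)))))) = Mul(-62, Mul(Add(5, Mul(-5, 0)), Add(1, Add(5, Mul(-5, 0))))) = Mul(-62, Mul(Add(5, 0), Add(1, Add(5, 0)))) = Mul(-62, Mul(5, Add(1, 5))) = Mul(-62, Mul(5, 6)) = Mul(-62, 30) = -1860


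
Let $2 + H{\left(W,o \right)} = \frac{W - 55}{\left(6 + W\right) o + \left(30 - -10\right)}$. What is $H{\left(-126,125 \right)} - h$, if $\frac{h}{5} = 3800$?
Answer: $- \frac{284269739}{14960} \approx -19002.0$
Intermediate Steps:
$h = 19000$ ($h = 5 \cdot 3800 = 19000$)
$H{\left(W,o \right)} = -2 + \frac{-55 + W}{40 + o \left(6 + W\right)}$ ($H{\left(W,o \right)} = -2 + \frac{W - 55}{\left(6 + W\right) o + \left(30 - -10\right)} = -2 + \frac{-55 + W}{o \left(6 + W\right) + \left(30 + 10\right)} = -2 + \frac{-55 + W}{o \left(6 + W\right) + 40} = -2 + \frac{-55 + W}{40 + o \left(6 + W\right)}$)
$H{\left(-126,125 \right)} - h = \frac{-135 - 126 - 1500 - \left(-252\right) 125}{40 + 6 \cdot 125 - 15750} - 19000 = \frac{-135 - 126 - 1500 + 31500}{40 + 750 - 15750} - 19000 = \frac{1}{-14960} \cdot 29739 - 19000 = \left(- \frac{1}{14960}\right) 29739 - 19000 = - \frac{29739}{14960} - 19000 = - \frac{284269739}{14960}$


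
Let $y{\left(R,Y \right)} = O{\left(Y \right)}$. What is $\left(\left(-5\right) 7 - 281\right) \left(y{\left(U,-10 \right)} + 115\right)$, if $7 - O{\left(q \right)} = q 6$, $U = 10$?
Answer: $-57512$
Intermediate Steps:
$O{\left(q \right)} = 7 - 6 q$ ($O{\left(q \right)} = 7 - q 6 = 7 - 6 q$)
$y{\left(R,Y \right)} = 7 - 6 Y$
$\left(\left(-5\right) 7 - 281\right) \left(y{\left(U,-10 \right)} + 115\right) = \left(\left(-5\right) 7 - 281\right) \left(\left(7 - -60\right) + 115\right) = \left(-35 - 281\right) \left(\left(7 + 60\right) + 115\right) = - 316 \left(67 + 115\right) = \left(-316\right) 182 = -57512$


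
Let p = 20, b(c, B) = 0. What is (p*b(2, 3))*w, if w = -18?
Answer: 0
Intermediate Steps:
(p*b(2, 3))*w = (20*0)*(-18) = 0*(-18) = 0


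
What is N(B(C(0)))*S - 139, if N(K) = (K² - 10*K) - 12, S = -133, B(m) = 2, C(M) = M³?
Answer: 3585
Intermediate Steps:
N(K) = -12 + K² - 10*K
N(B(C(0)))*S - 139 = (-12 + 2² - 10*2)*(-133) - 139 = (-12 + 4 - 20)*(-133) - 139 = -28*(-133) - 139 = 3724 - 139 = 3585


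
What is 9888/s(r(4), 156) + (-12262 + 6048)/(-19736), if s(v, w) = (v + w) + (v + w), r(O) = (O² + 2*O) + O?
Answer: 6169885/226964 ≈ 27.184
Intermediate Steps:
r(O) = O² + 3*O
s(v, w) = 2*v + 2*w
9888/s(r(4), 156) + (-12262 + 6048)/(-19736) = 9888/(2*(4*(3 + 4)) + 2*156) + (-12262 + 6048)/(-19736) = 9888/(2*(4*7) + 312) - 6214*(-1/19736) = 9888/(2*28 + 312) + 3107/9868 = 9888/(56 + 312) + 3107/9868 = 9888/368 + 3107/9868 = 9888*(1/368) + 3107/9868 = 618/23 + 3107/9868 = 6169885/226964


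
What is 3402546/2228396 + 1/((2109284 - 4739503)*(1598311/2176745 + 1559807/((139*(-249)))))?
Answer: 3736372618168754173418322/2447025771311324455457057 ≈ 1.5269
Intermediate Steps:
3402546/2228396 + 1/((2109284 - 4739503)*(1598311/2176745 + 1559807/((139*(-249))))) = 3402546*(1/2228396) + 1/((-2630219)*(1598311*(1/2176745) + 1559807/(-34611))) = 1701273/1114198 - 1/(2630219*(1598311/2176745 + 1559807*(-1/34611))) = 1701273/1114198 - 1/(2630219*(1598311/2176745 - 1559807/34611)) = 1701273/1114198 - 1/(2630219*(-3339982946194/75339321195)) = 1701273/1114198 - 1/2630219*(-75339321195/3339982946194) = 1701273/1114198 + 75339321195/8784886604755436486 = 3736372618168754173418322/2447025771311324455457057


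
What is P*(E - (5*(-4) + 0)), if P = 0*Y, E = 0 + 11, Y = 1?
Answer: 0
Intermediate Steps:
E = 11
P = 0 (P = 0*1 = 0)
P*(E - (5*(-4) + 0)) = 0*(11 - (5*(-4) + 0)) = 0*(11 - (-20 + 0)) = 0*(11 - 1*(-20)) = 0*(11 + 20) = 0*31 = 0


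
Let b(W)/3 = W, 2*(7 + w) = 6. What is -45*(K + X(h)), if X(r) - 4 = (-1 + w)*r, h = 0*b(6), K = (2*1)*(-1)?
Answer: -90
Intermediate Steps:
w = -4 (w = -7 + (1/2)*6 = -7 + 3 = -4)
b(W) = 3*W
K = -2 (K = 2*(-1) = -2)
h = 0 (h = 0*(3*6) = 0*18 = 0)
X(r) = 4 - 5*r (X(r) = 4 + (-1 - 4)*r = 4 - 5*r)
-45*(K + X(h)) = -45*(-2 + (4 - 5*0)) = -45*(-2 + (4 + 0)) = -45*(-2 + 4) = -45*2 = -90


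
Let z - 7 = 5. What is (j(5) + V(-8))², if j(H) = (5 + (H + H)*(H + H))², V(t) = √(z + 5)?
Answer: (11025 + √17)² ≈ 1.2164e+8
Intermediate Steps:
z = 12 (z = 7 + 5 = 12)
V(t) = √17 (V(t) = √(12 + 5) = √17)
j(H) = (5 + 4*H²)² (j(H) = (5 + (2*H)*(2*H))² = (5 + 4*H²)²)
(j(5) + V(-8))² = ((5 + 4*5²)² + √17)² = ((5 + 4*25)² + √17)² = ((5 + 100)² + √17)² = (105² + √17)² = (11025 + √17)²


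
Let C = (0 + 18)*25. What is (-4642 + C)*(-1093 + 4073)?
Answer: -12492160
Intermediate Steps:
C = 450 (C = 18*25 = 450)
(-4642 + C)*(-1093 + 4073) = (-4642 + 450)*(-1093 + 4073) = -4192*2980 = -12492160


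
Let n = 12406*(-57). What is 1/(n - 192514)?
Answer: -1/899656 ≈ -1.1115e-6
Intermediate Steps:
n = -707142
1/(n - 192514) = 1/(-707142 - 192514) = 1/(-899656) = -1/899656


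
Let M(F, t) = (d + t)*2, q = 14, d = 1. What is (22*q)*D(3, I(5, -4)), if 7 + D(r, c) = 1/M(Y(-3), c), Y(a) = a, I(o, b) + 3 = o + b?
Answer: -2310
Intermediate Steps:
I(o, b) = -3 + b + o (I(o, b) = -3 + (o + b) = -3 + (b + o) = -3 + b + o)
M(F, t) = 2 + 2*t (M(F, t) = (1 + t)*2 = 2 + 2*t)
D(r, c) = -7 + 1/(2 + 2*c)
(22*q)*D(3, I(5, -4)) = (22*14)*((-13 - 14*(-3 - 4 + 5))/(2*(1 + (-3 - 4 + 5)))) = 308*((-13 - 14*(-2))/(2*(1 - 2))) = 308*((½)*(-13 + 28)/(-1)) = 308*((½)*(-1)*15) = 308*(-15/2) = -2310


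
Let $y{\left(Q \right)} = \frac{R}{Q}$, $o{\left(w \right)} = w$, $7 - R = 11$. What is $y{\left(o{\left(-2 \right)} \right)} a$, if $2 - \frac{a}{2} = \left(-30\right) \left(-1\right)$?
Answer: $-112$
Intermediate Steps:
$R = -4$ ($R = 7 - 11 = -4$)
$y{\left(Q \right)} = - \frac{4}{Q}$
$a = -56$ ($a = 4 - 2 \left(\left(-30\right) \left(-1\right)\right) = 4 - 60 = -56$)
$y{\left(o{\left(-2 \right)} \right)} a = - \frac{4}{-2} \left(-56\right) = \left(-4\right) \left(- \frac{1}{2}\right) \left(-56\right) = 2 \left(-56\right) = -112$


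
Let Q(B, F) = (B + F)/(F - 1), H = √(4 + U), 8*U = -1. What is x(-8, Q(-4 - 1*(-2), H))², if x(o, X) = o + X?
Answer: 28809/529 + 676*√62/529 ≈ 64.521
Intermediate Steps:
U = -⅛ (U = (⅛)*(-1) = -⅛ ≈ -0.12500)
H = √62/4 (H = √(4 - ⅛) = √(31/8) = √62/4 ≈ 1.9685)
Q(B, F) = (B + F)/(-1 + F)
x(o, X) = X + o
x(-8, Q(-4 - 1*(-2), H))² = (((-4 - 1*(-2)) + √62/4)/(-1 + √62/4) - 8)² = (((-4 + 2) + √62/4)/(-1 + √62/4) - 8)² = ((-2 + √62/4)/(-1 + √62/4) - 8)² = (-8 + (-2 + √62/4)/(-1 + √62/4))²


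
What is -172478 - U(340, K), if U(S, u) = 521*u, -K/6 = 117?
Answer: 193264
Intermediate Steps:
K = -702 (K = -6*117 = -702)
-172478 - U(340, K) = -172478 - 521*(-702) = -172478 - 1*(-365742) = -172478 + 365742 = 193264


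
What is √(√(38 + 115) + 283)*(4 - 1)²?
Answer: 9*√(283 + 3*√17) ≈ 154.68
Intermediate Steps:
√(√(38 + 115) + 283)*(4 - 1)² = √(√153 + 283)*3² = √(3*√17 + 283)*9 = √(283 + 3*√17)*9 = 9*√(283 + 3*√17)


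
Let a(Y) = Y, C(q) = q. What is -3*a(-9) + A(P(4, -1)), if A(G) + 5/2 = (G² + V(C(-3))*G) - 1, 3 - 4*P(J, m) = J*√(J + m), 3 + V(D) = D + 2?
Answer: 385/16 + 5*√3/2 ≈ 28.393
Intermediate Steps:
V(D) = -1 + D (V(D) = -3 + (D + 2) = -3 + (2 + D) = -1 + D)
P(J, m) = ¾ - J*√(J + m)/4
A(G) = -7/2 + G² - 4*G (A(G) = -5/2 + ((G² + (-1 - 3)*G) - 1) = -5/2 + ((G² - 4*G) - 1) = -5/2 + (-1 + G² - 4*G) = -7/2 + G² - 4*G)
-3*a(-9) + A(P(4, -1)) = -3*(-9) + (-7/2 + (¾ - ¼*4*√(4 - 1))² - 4*(¾ - ¼*4*√(4 - 1))) = 27 + (-7/2 + (¾ - ¼*4*√3)² - 4*(¾ - ¼*4*√3)) = 27 + (-7/2 + (¾ - √3)² - 4*(¾ - √3)) = 27 + (-7/2 + (¾ - √3)² + (-3 + 4*√3)) = 27 + (-13/2 + (¾ - √3)² + 4*√3) = 41/2 + (¾ - √3)² + 4*√3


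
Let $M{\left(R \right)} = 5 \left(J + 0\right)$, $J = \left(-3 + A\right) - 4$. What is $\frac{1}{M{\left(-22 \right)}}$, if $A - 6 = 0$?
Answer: $- \frac{1}{5} \approx -0.2$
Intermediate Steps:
$A = 6$ ($A = 6 + 0 = 6$)
$J = -1$ ($J = \left(-3 + 6\right) - 4 = 3 - 4 = -1$)
$M{\left(R \right)} = -5$ ($M{\left(R \right)} = 5 \left(-1 + 0\right) = 5 \left(-1\right) = -5$)
$\frac{1}{M{\left(-22 \right)}} = \frac{1}{-5} = - \frac{1}{5}$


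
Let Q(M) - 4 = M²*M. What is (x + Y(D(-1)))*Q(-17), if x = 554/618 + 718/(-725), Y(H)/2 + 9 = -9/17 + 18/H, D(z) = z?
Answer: 1031111047361/3808425 ≈ 2.7074e+5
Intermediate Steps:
Q(M) = 4 + M³ (Q(M) = 4 + M²*M = 4 + M³)
Y(H) = -324/17 + 36/H (Y(H) = -18 + 2*(-9/17 + 18/H) = -18 + (-18/17 + 36/H) = -324/17 + 36/H)
x = -21037/224025 (x = 554*(1/618) + 718*(-1/725) = 277/309 - 718/725 = -21037/224025 ≈ -0.093905)
(x + Y(D(-1)))*Q(-17) = (-21037/224025 + (-324/17 + 36/(-1)))*(4 + (-17)³) = (-21037/224025 + (-324/17 + 36*(-1)))*(4 - 4913) = (-21037/224025 + (-324/17 - 36))*(-4909) = (-21037/224025 - 936/17)*(-4909) = -210045029/3808425*(-4909) = 1031111047361/3808425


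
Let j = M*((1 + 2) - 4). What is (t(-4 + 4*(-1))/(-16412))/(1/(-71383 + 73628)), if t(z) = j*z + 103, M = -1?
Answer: -213275/16412 ≈ -12.995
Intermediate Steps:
j = 1 (j = -((1 + 2) - 4) = -(3 - 4) = -1*(-1) = 1)
t(z) = 103 + z (t(z) = 1*z + 103 = z + 103 = 103 + z)
(t(-4 + 4*(-1))/(-16412))/(1/(-71383 + 73628)) = ((103 + (-4 + 4*(-1)))/(-16412))/(1/(-71383 + 73628)) = ((103 + (-4 - 4))*(-1/16412))/(1/2245) = ((103 - 8)*(-1/16412))/(1/2245) = (95*(-1/16412))*2245 = -95/16412*2245 = -213275/16412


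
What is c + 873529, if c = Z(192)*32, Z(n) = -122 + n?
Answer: 875769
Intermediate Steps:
c = 2240 (c = (-122 + 192)*32 = 70*32 = 2240)
c + 873529 = 2240 + 873529 = 875769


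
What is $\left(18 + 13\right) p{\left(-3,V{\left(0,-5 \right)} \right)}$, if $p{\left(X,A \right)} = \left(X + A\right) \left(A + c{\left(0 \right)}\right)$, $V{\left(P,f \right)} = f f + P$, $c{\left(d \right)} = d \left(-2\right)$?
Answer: $17050$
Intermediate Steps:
$c{\left(d \right)} = - 2 d$
$V{\left(P,f \right)} = P + f^{2}$ ($V{\left(P,f \right)} = f^{2} + P = P + f^{2}$)
$p{\left(X,A \right)} = A \left(A + X\right)$ ($p{\left(X,A \right)} = \left(X + A\right) \left(A - 0\right) = \left(A + X\right) \left(A + 0\right) = \left(A + X\right) A = A \left(A + X\right)$)
$\left(18 + 13\right) p{\left(-3,V{\left(0,-5 \right)} \right)} = \left(18 + 13\right) \left(0 + \left(-5\right)^{2}\right) \left(\left(0 + \left(-5\right)^{2}\right) - 3\right) = 31 \left(0 + 25\right) \left(\left(0 + 25\right) - 3\right) = 31 \cdot 25 \left(25 - 3\right) = 31 \cdot 25 \cdot 22 = 31 \cdot 550 = 17050$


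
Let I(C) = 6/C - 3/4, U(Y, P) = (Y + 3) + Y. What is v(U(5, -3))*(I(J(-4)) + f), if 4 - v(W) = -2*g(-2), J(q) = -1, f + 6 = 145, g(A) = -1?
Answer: 529/2 ≈ 264.50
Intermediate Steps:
f = 139 (f = -6 + 145 = 139)
U(Y, P) = 3 + 2*Y (U(Y, P) = (3 + Y) + Y = 3 + 2*Y)
I(C) = -¾ + 6/C (I(C) = 6/C - 3*¼ = 6/C - ¾ = -¾ + 6/C)
v(W) = 2 (v(W) = 4 - (-2)*(-1) = 4 - 1*2 = 4 - 2 = 2)
v(U(5, -3))*(I(J(-4)) + f) = 2*((-¾ + 6/(-1)) + 139) = 2*((-¾ + 6*(-1)) + 139) = 2*((-¾ - 6) + 139) = 2*(-27/4 + 139) = 2*(529/4) = 529/2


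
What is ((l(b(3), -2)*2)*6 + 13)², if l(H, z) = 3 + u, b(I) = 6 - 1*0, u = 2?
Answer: 5329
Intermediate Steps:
b(I) = 6 (b(I) = 6 + 0 = 6)
l(H, z) = 5 (l(H, z) = 3 + 2 = 5)
((l(b(3), -2)*2)*6 + 13)² = ((5*2)*6 + 13)² = (10*6 + 13)² = (60 + 13)² = 73² = 5329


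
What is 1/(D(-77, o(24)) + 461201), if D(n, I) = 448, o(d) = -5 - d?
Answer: 1/461649 ≈ 2.1661e-6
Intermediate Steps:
1/(D(-77, o(24)) + 461201) = 1/(448 + 461201) = 1/461649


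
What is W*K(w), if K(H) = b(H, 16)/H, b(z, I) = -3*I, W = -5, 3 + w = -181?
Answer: -30/23 ≈ -1.3043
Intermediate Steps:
w = -184 (w = -3 - 181 = -184)
K(H) = -48/H (K(H) = (-3*16)/H = -48/H)
W*K(w) = -(-240)/(-184) = -(-240)*(-1)/184 = -5*6/23 = -30/23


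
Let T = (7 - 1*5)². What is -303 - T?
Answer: -307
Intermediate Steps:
T = 4 (T = (7 - 5)² = 2² = 4)
-303 - T = -303 - 1*4 = -303 - 4 = -307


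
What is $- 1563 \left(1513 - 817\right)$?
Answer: $-1087848$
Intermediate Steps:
$- 1563 \left(1513 - 817\right) = \left(-1563\right) 696 = -1087848$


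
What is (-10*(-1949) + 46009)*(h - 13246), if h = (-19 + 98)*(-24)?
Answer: -991785858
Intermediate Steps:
h = -1896 (h = 79*(-24) = -1896)
(-10*(-1949) + 46009)*(h - 13246) = (-10*(-1949) + 46009)*(-1896 - 13246) = (19490 + 46009)*(-15142) = 65499*(-15142) = -991785858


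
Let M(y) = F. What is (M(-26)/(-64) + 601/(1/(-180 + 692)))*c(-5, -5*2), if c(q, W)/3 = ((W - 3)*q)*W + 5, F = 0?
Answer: -595422720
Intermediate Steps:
M(y) = 0
c(q, W) = 15 + 3*W*q*(-3 + W) (c(q, W) = 3*(((W - 3)*q)*W + 5) = 3*(((-3 + W)*q)*W + 5) = 3*((q*(-3 + W))*W + 5) = 3*(W*q*(-3 + W) + 5) = 3*(5 + W*q*(-3 + W)) = 15 + 3*W*q*(-3 + W))
(M(-26)/(-64) + 601/(1/(-180 + 692)))*c(-5, -5*2) = (0/(-64) + 601/(1/(-180 + 692)))*(15 - 9*(-5*2)*(-5) + 3*(-5)*(-5*2)**2) = (0*(-1/64) + 601/(1/512))*(15 - 9*(-10)*(-5) + 3*(-5)*(-10)**2) = (0 + 601/(1/512))*(15 - 450 + 3*(-5)*100) = (0 + 601*512)*(15 - 450 - 1500) = (0 + 307712)*(-1935) = 307712*(-1935) = -595422720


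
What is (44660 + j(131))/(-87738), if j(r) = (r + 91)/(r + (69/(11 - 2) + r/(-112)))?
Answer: -147380138/289529133 ≈ -0.50903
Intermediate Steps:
j(r) = (91 + r)/(23/3 + 111*r/112) (j(r) = (91 + r)/(r + (69/9 + r*(-1/112))) = (91 + r)/(r + (69*(1/9) - r/112)) = (91 + r)/(r + (23/3 - r/112)) = (91 + r)/(23/3 + 111*r/112))
(44660 + j(131))/(-87738) = (44660 + 336*(91 + 131)/(2576 + 333*131))/(-87738) = (44660 + 336*222/(2576 + 43623))*(-1/87738) = (44660 + 336*222/46199)*(-1/87738) = (44660 + 336*(1/46199)*222)*(-1/87738) = (44660 + 74592/46199)*(-1/87738) = (2063321932/46199)*(-1/87738) = -147380138/289529133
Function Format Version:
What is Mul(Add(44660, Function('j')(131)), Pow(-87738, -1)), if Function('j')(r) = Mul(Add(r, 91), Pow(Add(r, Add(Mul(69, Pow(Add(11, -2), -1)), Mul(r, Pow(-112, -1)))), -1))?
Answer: Rational(-147380138, 289529133) ≈ -0.50903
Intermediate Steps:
Function('j')(r) = Mul(Pow(Add(Rational(23, 3), Mul(Rational(111, 112), r)), -1), Add(91, r)) (Function('j')(r) = Mul(Add(91, r), Pow(Add(r, Add(Mul(69, Pow(9, -1)), Mul(r, Rational(-1, 112)))), -1)) = Mul(Add(91, r), Pow(Add(r, Add(Mul(69, Rational(1, 9)), Mul(Rational(-1, 112), r))), -1)) = Mul(Add(91, r), Pow(Add(r, Add(Rational(23, 3), Mul(Rational(-1, 112), r))), -1)) = Mul(Add(91, r), Pow(Add(Rational(23, 3), Mul(Rational(111, 112), r)), -1)) = Mul(Pow(Add(Rational(23, 3), Mul(Rational(111, 112), r)), -1), Add(91, r)))
Mul(Add(44660, Function('j')(131)), Pow(-87738, -1)) = Mul(Add(44660, Mul(336, Pow(Add(2576, Mul(333, 131)), -1), Add(91, 131))), Pow(-87738, -1)) = Mul(Add(44660, Mul(336, Pow(Add(2576, 43623), -1), 222)), Rational(-1, 87738)) = Mul(Add(44660, Mul(336, Pow(46199, -1), 222)), Rational(-1, 87738)) = Mul(Add(44660, Mul(336, Rational(1, 46199), 222)), Rational(-1, 87738)) = Mul(Add(44660, Rational(74592, 46199)), Rational(-1, 87738)) = Mul(Rational(2063321932, 46199), Rational(-1, 87738)) = Rational(-147380138, 289529133)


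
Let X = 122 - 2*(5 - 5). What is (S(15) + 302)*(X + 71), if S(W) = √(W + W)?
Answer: 58286 + 193*√30 ≈ 59343.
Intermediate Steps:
S(W) = √2*√W (S(W) = √(2*W) = √2*√W)
X = 122 (X = 122 - 2*0 = 122 + 0 = 122)
(S(15) + 302)*(X + 71) = (√2*√15 + 302)*(122 + 71) = (√30 + 302)*193 = (302 + √30)*193 = 58286 + 193*√30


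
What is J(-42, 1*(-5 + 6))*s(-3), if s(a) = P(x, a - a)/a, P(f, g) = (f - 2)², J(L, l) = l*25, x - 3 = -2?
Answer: -25/3 ≈ -8.3333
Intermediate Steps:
x = 1 (x = 3 - 2 = 1)
J(L, l) = 25*l
P(f, g) = (-2 + f)²
s(a) = 1/a (s(a) = (-2 + 1)²/a = (-1)²/a = 1/a)
J(-42, 1*(-5 + 6))*s(-3) = (25*(1*(-5 + 6)))/(-3) = (25*(1*1))*(-⅓) = (25*1)*(-⅓) = 25*(-⅓) = -25/3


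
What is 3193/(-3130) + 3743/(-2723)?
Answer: -20410129/8522990 ≈ -2.3947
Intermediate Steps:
3193/(-3130) + 3743/(-2723) = 3193*(-1/3130) + 3743*(-1/2723) = -3193/3130 - 3743/2723 = -20410129/8522990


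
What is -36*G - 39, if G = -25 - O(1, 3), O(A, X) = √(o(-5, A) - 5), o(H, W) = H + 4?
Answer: 861 + 36*I*√6 ≈ 861.0 + 88.182*I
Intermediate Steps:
o(H, W) = 4 + H
O(A, X) = I*√6 (O(A, X) = √((4 - 5) - 5) = √(-1 - 5) = √(-6) = I*√6)
G = -25 - I*√6 ≈ -25.0 - 2.4495*I
-36*G - 39 = -36*(-25 - I*√6) - 39 = (900 + 36*I*√6) - 39 = 861 + 36*I*√6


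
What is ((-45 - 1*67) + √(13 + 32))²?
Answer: 12589 - 672*√5 ≈ 11086.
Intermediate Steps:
((-45 - 1*67) + √(13 + 32))² = ((-45 - 67) + √45)² = (-112 + 3*√5)²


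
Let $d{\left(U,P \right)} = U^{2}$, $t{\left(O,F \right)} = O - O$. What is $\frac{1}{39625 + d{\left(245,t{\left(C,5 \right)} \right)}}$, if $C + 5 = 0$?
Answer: $\frac{1}{99650} \approx 1.0035 \cdot 10^{-5}$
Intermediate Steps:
$C = -5$ ($C = -5 + 0 = -5$)
$t{\left(O,F \right)} = 0$
$\frac{1}{39625 + d{\left(245,t{\left(C,5 \right)} \right)}} = \frac{1}{39625 + 245^{2}} = \frac{1}{39625 + 60025} = \frac{1}{99650}$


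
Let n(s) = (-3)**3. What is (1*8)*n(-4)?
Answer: -216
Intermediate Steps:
n(s) = -27
(1*8)*n(-4) = (1*8)*(-27) = 8*(-27) = -216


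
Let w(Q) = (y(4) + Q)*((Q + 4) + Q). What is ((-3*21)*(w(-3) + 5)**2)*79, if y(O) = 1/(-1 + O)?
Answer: -531433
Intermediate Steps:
w(Q) = (4 + 2*Q)*(1/3 + Q) (w(Q) = (1/(-1 + 4) + Q)*((Q + 4) + Q) = (1/3 + Q)*((4 + Q) + Q) = (1/3 + Q)*(4 + 2*Q) = (4 + 2*Q)*(1/3 + Q))
((-3*21)*(w(-3) + 5)**2)*79 = ((-3*21)*((4/3 + 2*(-3)**2 + (14/3)*(-3)) + 5)**2)*79 = -63*((4/3 + 2*9 - 14) + 5)**2*79 = -63*((4/3 + 18 - 14) + 5)**2*79 = -63*(16/3 + 5)**2*79 = -63*(31/3)**2*79 = -63*961/9*79 = -6727*79 = -531433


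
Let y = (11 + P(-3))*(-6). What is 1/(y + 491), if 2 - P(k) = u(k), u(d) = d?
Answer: 1/395 ≈ 0.0025316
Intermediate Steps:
P(k) = 2 - k
y = -96 (y = (11 + (2 - 1*(-3)))*(-6) = (11 + (2 + 3))*(-6) = (11 + 5)*(-6) = 16*(-6) = -96)
1/(y + 491) = 1/(-96 + 491) = 1/395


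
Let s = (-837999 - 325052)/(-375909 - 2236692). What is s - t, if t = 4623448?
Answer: -12079223705197/2612601 ≈ -4.6234e+6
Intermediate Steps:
s = 1163051/2612601 (s = -1163051/(-2612601) = -1163051*(-1/2612601) = 1163051/2612601 ≈ 0.44517)
s - t = 1163051/2612601 - 1*4623448 = 1163051/2612601 - 4623448 = -12079223705197/2612601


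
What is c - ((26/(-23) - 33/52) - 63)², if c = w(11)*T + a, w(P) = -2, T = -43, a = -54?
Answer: -5954123369/1430416 ≈ -4162.5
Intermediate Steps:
c = 32 (c = -2*(-43) - 54 = 86 - 54 = 32)
c - ((26/(-23) - 33/52) - 63)² = 32 - ((26/(-23) - 33/52) - 63)² = 32 - ((26*(-1/23) - 33*1/52) - 63)² = 32 - ((-26/23 - 33/52) - 63)² = 32 - (-2111/1196 - 63)² = 32 - (-77459/1196)² = 32 - 1*5999896681/1430416 = 32 - 5999896681/1430416 = -5954123369/1430416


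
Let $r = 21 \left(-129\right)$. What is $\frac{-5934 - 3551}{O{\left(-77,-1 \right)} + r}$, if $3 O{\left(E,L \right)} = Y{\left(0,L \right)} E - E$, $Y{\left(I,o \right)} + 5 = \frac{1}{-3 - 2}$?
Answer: $\frac{20325}{5464} \approx 3.7198$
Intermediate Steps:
$r = -2709$
$Y{\left(I,o \right)} = - \frac{26}{5}$ ($Y{\left(I,o \right)} = -5 + \frac{1}{-3 - 2} = -5 + \frac{1}{-5} = -5 - \frac{1}{5} = - \frac{26}{5}$)
$O{\left(E,L \right)} = - \frac{31 E}{15}$ ($O{\left(E,L \right)} = \frac{- \frac{26 E}{5} - E}{3} = \frac{\left(- \frac{31}{5}\right) E}{3} = - \frac{31 E}{15}$)
$\frac{-5934 - 3551}{O{\left(-77,-1 \right)} + r} = \frac{-5934 - 3551}{\left(- \frac{31}{15}\right) \left(-77\right) - 2709} = - \frac{9485}{\frac{2387}{15} - 2709} = - \frac{9485}{- \frac{38248}{15}} = \left(-9485\right) \left(- \frac{15}{38248}\right) = \frac{20325}{5464}$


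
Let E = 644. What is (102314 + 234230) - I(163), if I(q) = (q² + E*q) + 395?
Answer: 204608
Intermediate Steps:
I(q) = 395 + q² + 644*q (I(q) = (q² + 644*q) + 395 = 395 + q² + 644*q)
(102314 + 234230) - I(163) = (102314 + 234230) - (395 + 163² + 644*163) = 336544 - (395 + 26569 + 104972) = 336544 - 1*131936 = 336544 - 131936 = 204608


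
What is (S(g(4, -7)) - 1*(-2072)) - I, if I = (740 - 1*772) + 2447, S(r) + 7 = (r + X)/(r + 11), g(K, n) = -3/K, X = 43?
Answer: -14181/41 ≈ -345.88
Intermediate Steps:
S(r) = -7 + (43 + r)/(11 + r) (S(r) = -7 + (r + 43)/(r + 11) = -7 + (43 + r)/(11 + r))
I = 2415 (I = (740 - 772) + 2447 = -32 + 2447 = 2415)
(S(g(4, -7)) - 1*(-2072)) - I = (2*(-17 - (-9)/4)/(11 - 3/4) - 1*(-2072)) - 1*2415 = (2*(-17 - (-9)/4)/(11 - 3*¼) + 2072) - 2415 = (2*(-17 - 3*(-¾))/(11 - ¾) + 2072) - 2415 = (2*(-17 + 9/4)/(41/4) + 2072) - 2415 = (2*(4/41)*(-59/4) + 2072) - 2415 = (-118/41 + 2072) - 2415 = 84834/41 - 2415 = -14181/41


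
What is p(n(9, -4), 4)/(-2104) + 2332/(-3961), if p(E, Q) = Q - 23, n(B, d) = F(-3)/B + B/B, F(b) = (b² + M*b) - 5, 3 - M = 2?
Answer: -4831269/8333944 ≈ -0.57971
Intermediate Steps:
M = 1 (M = 3 - 1*2 = 3 - 2 = 1)
F(b) = -5 + b + b² (F(b) = (b² + 1*b) - 5 = (b² + b) - 5 = (b + b²) - 5 = -5 + b + b²)
n(B, d) = 1 + 1/B (n(B, d) = (-5 - 3 + (-3)²)/B + B/B = (-5 - 3 + 9)/B + 1 = 1/B + 1 = 1 + 1/B)
p(E, Q) = -23 + Q
p(n(9, -4), 4)/(-2104) + 2332/(-3961) = (-23 + 4)/(-2104) + 2332/(-3961) = -19*(-1/2104) + 2332*(-1/3961) = 19/2104 - 2332/3961 = -4831269/8333944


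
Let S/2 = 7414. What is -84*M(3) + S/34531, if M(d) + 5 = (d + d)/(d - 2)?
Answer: -2885776/34531 ≈ -83.571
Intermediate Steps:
S = 14828 (S = 2*7414 = 14828)
M(d) = -5 + 2*d/(-2 + d) (M(d) = -5 + (d + d)/(d - 2) = -5 + (2*d)/(-2 + d) = -5 + 2*d/(-2 + d))
-84*M(3) + S/34531 = -84*(10 - 3*3)/(-2 + 3) + 14828/34531 = -84*(10 - 9)/1 + 14828*(1/34531) = -84 + 14828/34531 = -2885776/34531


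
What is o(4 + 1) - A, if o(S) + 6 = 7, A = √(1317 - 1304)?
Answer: 1 - √13 ≈ -2.6056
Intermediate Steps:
A = √13 ≈ 3.6056
o(S) = 1 (o(S) = -6 + 7 = 1)
o(4 + 1) - A = 1 - √13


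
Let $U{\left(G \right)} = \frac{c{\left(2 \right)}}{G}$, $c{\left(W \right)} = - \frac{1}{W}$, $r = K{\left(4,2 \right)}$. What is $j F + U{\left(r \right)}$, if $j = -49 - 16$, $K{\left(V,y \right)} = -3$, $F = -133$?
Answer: $\frac{51871}{6} \approx 8645.2$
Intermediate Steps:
$r = -3$
$U{\left(G \right)} = - \frac{1}{2 G}$ ($U{\left(G \right)} = \frac{\left(-1\right) \frac{1}{2}}{G} = - \frac{1}{2 G}$)
$j = -65$
$j F + U{\left(r \right)} = \left(-65\right) \left(-133\right) - \frac{1}{2 \left(-3\right)} = 8645 - - \frac{1}{6} = 8645 + \frac{1}{6} = \frac{51871}{6}$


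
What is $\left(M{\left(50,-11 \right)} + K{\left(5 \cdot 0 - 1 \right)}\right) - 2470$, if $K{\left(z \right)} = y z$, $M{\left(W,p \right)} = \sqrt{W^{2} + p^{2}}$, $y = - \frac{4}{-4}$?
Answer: $-2471 + \sqrt{2621} \approx -2419.8$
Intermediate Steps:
$y = 1$ ($y = \left(-4\right) \left(- \frac{1}{4}\right) = 1$)
$K{\left(z \right)} = z$ ($K{\left(z \right)} = 1 z = z$)
$\left(M{\left(50,-11 \right)} + K{\left(5 \cdot 0 - 1 \right)}\right) - 2470 = \left(\sqrt{50^{2} + \left(-11\right)^{2}} + \left(5 \cdot 0 - 1\right)\right) - 2470 = \left(\sqrt{2500 + 121} + \left(0 - 1\right)\right) - 2470 = \left(\sqrt{2621} - 1\right) - 2470 = \left(-1 + \sqrt{2621}\right) - 2470 = -2471 + \sqrt{2621}$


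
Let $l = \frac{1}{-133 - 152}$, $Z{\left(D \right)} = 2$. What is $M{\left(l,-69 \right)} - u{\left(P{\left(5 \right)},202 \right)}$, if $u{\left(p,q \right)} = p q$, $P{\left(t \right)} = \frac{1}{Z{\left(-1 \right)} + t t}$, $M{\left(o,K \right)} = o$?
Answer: $- \frac{19199}{2565} \approx -7.485$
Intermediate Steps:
$l = - \frac{1}{285}$ ($l = \frac{1}{-285} = - \frac{1}{285} \approx -0.0035088$)
$P{\left(t \right)} = \frac{1}{2 + t^{2}}$ ($P{\left(t \right)} = \frac{1}{2 + t t} = \frac{1}{2 + t^{2}}$)
$M{\left(l,-69 \right)} - u{\left(P{\left(5 \right)},202 \right)} = - \frac{1}{285} - \frac{1}{2 + 5^{2}} \cdot 202 = - \frac{1}{285} - \frac{1}{2 + 25} \cdot 202 = - \frac{1}{285} - \frac{1}{27} \cdot 202 = - \frac{1}{285} - \frac{202}{27} = - \frac{19199}{2565}$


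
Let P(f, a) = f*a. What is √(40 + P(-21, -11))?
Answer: √271 ≈ 16.462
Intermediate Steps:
P(f, a) = a*f
√(40 + P(-21, -11)) = √(40 - 11*(-21)) = √(40 + 231) = √271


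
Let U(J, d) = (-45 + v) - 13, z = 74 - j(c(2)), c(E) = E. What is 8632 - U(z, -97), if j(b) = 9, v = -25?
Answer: 8715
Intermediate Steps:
z = 65 (z = 74 - 1*9 = 74 - 9 = 65)
U(J, d) = -83 (U(J, d) = (-45 - 25) - 13 = -70 - 13 = -83)
8632 - U(z, -97) = 8632 - 1*(-83) = 8632 + 83 = 8715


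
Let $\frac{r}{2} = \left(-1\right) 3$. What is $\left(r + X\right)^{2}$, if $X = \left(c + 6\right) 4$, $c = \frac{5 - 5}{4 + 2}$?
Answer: $324$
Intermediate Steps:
$c = 0$ ($c = \frac{0}{6} = 0 \cdot \frac{1}{6} = 0$)
$X = 24$ ($X = \left(0 + 6\right) 4 = 6 \cdot 4 = 24$)
$r = -6$ ($r = 2 \left(\left(-1\right) 3\right) = 2 \left(-3\right) = -6$)
$\left(r + X\right)^{2} = \left(-6 + 24\right)^{2} = 18^{2} = 324$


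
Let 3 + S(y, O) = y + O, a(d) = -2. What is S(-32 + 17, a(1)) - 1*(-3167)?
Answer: 3147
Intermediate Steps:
S(y, O) = -3 + O + y (S(y, O) = -3 + (y + O) = -3 + (O + y) = -3 + O + y)
S(-32 + 17, a(1)) - 1*(-3167) = (-3 - 2 + (-32 + 17)) - 1*(-3167) = (-3 - 2 - 15) + 3167 = -20 + 3167 = 3147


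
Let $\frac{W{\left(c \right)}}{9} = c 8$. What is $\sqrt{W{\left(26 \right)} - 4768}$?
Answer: $4 i \sqrt{181} \approx 53.815 i$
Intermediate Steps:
$W{\left(c \right)} = 72 c$ ($W{\left(c \right)} = 9 c 8 = 9 \cdot 8 c = 72 c$)
$\sqrt{W{\left(26 \right)} - 4768} = \sqrt{72 \cdot 26 - 4768} = \sqrt{1872 - 4768} = \sqrt{-2896} = 4 i \sqrt{181}$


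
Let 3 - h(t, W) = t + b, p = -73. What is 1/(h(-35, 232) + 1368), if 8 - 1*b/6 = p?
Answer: 1/920 ≈ 0.0010870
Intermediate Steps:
b = 486 (b = 48 - 6*(-73) = 48 + 438 = 486)
h(t, W) = -483 - t (h(t, W) = 3 - (t + 486) = 3 - (486 + t) = 3 + (-486 - t) = -483 - t)
1/(h(-35, 232) + 1368) = 1/((-483 - 1*(-35)) + 1368) = 1/((-483 + 35) + 1368) = 1/(-448 + 1368) = 1/920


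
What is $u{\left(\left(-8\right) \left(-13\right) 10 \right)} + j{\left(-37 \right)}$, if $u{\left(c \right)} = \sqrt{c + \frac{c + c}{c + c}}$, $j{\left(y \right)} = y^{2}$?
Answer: $1369 + \sqrt{1041} \approx 1401.3$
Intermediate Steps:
$u{\left(c \right)} = \sqrt{1 + c}$ ($u{\left(c \right)} = \sqrt{c + \frac{2 c}{2 c}} = \sqrt{c + 2 c \frac{1}{2 c}} = \sqrt{c + 1} = \sqrt{1 + c}$)
$u{\left(\left(-8\right) \left(-13\right) 10 \right)} + j{\left(-37 \right)} = \sqrt{1 + \left(-8\right) \left(-13\right) 10} + \left(-37\right)^{2} = \sqrt{1 + 104 \cdot 10} + 1369 = \sqrt{1 + 1040} + 1369 = \sqrt{1041} + 1369 = 1369 + \sqrt{1041}$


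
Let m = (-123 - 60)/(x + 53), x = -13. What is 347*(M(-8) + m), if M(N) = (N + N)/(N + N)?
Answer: -49621/40 ≈ -1240.5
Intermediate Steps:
m = -183/40 (m = (-123 - 60)/(-13 + 53) = -183/40 ≈ -4.5750)
M(N) = 1 (M(N) = (2*N)/((2*N)) = (2*N)*(1/(2*N)) = 1)
347*(M(-8) + m) = 347*(1 - 183/40) = 347*(-143/40) = -49621/40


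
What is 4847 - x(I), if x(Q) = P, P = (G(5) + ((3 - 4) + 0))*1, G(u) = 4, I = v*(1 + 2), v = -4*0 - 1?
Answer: 4844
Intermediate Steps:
v = -1 (v = 0 - 1 = -1)
I = -3 (I = -(1 + 2) = -1*3 = -3)
P = 3 (P = (4 + ((3 - 4) + 0))*1 = (4 + (-1 + 0))*1 = (4 - 1)*1 = 3*1 = 3)
x(Q) = 3
4847 - x(I) = 4847 - 1*3 = 4847 - 3 = 4844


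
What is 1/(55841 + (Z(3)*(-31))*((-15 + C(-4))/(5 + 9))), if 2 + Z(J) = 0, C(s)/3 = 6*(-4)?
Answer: 7/388190 ≈ 1.8032e-5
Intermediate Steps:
C(s) = -72 (C(s) = 3*(6*(-4)) = 3*(-24) = -72)
Z(J) = -2 (Z(J) = -2 + 0 = -2)
1/(55841 + (Z(3)*(-31))*((-15 + C(-4))/(5 + 9))) = 1/(55841 + (-2*(-31))*((-15 - 72)/(5 + 9))) = 1/(55841 + 62*(-87/14)) = 1/(55841 - 2697/7) = 1/(388190/7) = 7/388190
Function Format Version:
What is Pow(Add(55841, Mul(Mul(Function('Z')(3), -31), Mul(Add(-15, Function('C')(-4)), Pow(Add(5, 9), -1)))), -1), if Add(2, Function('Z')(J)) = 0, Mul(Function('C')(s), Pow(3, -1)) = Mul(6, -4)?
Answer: Rational(7, 388190) ≈ 1.8032e-5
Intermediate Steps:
Function('C')(s) = -72 (Function('C')(s) = Mul(3, Mul(6, -4)) = Mul(3, -24) = -72)
Function('Z')(J) = -2 (Function('Z')(J) = Add(-2, 0) = -2)
Pow(Add(55841, Mul(Mul(Function('Z')(3), -31), Mul(Add(-15, Function('C')(-4)), Pow(Add(5, 9), -1)))), -1) = Pow(Add(55841, Mul(Mul(-2, -31), Mul(Add(-15, -72), Pow(Add(5, 9), -1)))), -1) = Pow(Add(55841, Mul(62, Mul(-87, Pow(14, -1)))), -1) = Pow(Add(55841, Mul(62, Mul(-87, Rational(1, 14)))), -1) = Pow(Add(55841, Mul(62, Rational(-87, 14))), -1) = Pow(Add(55841, Rational(-2697, 7)), -1) = Pow(Rational(388190, 7), -1) = Rational(7, 388190)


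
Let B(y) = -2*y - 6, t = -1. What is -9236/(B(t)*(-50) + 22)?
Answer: -4618/111 ≈ -41.604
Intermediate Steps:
B(y) = -6 - 2*y
-9236/(B(t)*(-50) + 22) = -9236/((-6 - 2*(-1))*(-50) + 22) = -9236/((-6 + 2)*(-50) + 22) = -9236/(-4*(-50) + 22) = -9236/(200 + 22) = -9236/222 = -9236*1/222 = -4618/111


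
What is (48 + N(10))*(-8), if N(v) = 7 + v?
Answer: -520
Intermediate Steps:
(48 + N(10))*(-8) = (48 + (7 + 10))*(-8) = (48 + 17)*(-8) = 65*(-8) = -520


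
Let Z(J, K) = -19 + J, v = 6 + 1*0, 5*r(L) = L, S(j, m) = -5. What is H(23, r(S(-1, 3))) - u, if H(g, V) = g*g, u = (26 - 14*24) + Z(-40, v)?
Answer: 898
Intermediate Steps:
r(L) = L/5
v = 6 (v = 6 + 0 = 6)
u = -369 (u = (26 - 14*24) + (-19 - 40) = (26 - 336) - 59 = -310 - 59 = -369)
H(g, V) = g**2
H(23, r(S(-1, 3))) - u = 23**2 - 1*(-369) = 529 + 369 = 898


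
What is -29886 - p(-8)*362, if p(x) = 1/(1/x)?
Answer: -26990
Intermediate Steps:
p(x) = x
-29886 - p(-8)*362 = -29886 - (-8)*362 = -29886 - 1*(-2896) = -29886 + 2896 = -26990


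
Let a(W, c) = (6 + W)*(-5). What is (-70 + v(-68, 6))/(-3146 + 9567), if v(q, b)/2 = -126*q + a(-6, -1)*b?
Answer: 17066/6421 ≈ 2.6578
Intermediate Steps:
a(W, c) = -30 - 5*W
v(q, b) = -252*q (v(q, b) = 2*(-126*q + (-30 - 5*(-6))*b) = 2*(-126*q + (-30 + 30)*b) = 2*(-126*q + 0*b) = 2*(-126*q + 0) = 2*(-126*q) = -252*q)
(-70 + v(-68, 6))/(-3146 + 9567) = (-70 - 252*(-68))/(-3146 + 9567) = (-70 + 17136)/6421 = 17066*(1/6421) = 17066/6421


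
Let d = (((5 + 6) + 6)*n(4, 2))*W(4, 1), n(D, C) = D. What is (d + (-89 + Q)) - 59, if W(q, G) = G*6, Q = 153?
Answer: 413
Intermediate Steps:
W(q, G) = 6*G
d = 408 (d = (((5 + 6) + 6)*4)*(6*1) = ((11 + 6)*4)*6 = (17*4)*6 = 68*6 = 408)
(d + (-89 + Q)) - 59 = (408 + (-89 + 153)) - 59 = (408 + 64) - 59 = 472 - 59 = 413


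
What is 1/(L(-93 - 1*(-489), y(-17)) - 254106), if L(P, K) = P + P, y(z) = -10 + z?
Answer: -1/253314 ≈ -3.9477e-6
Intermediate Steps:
L(P, K) = 2*P
1/(L(-93 - 1*(-489), y(-17)) - 254106) = 1/(2*(-93 - 1*(-489)) - 254106) = 1/(2*(-93 + 489) - 254106) = 1/(2*396 - 254106) = 1/(792 - 254106) = 1/(-253314) = -1/253314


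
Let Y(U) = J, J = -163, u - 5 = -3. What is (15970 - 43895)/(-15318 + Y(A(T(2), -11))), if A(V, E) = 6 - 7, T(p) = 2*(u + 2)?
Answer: 27925/15481 ≈ 1.8038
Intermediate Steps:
u = 2 (u = 5 - 3 = 2)
T(p) = 8 (T(p) = 2*(2 + 2) = 2*4 = 8)
A(V, E) = -1
Y(U) = -163
(15970 - 43895)/(-15318 + Y(A(T(2), -11))) = (15970 - 43895)/(-15318 - 163) = -27925/(-15481) = -27925*(-1/15481) = 27925/15481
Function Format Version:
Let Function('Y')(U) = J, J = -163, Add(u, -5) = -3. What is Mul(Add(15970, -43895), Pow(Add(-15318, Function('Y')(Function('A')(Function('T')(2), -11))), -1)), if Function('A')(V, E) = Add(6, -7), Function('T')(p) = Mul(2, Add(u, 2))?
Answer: Rational(27925, 15481) ≈ 1.8038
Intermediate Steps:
u = 2 (u = Add(5, -3) = 2)
Function('T')(p) = 8 (Function('T')(p) = Mul(2, Add(2, 2)) = Mul(2, 4) = 8)
Function('A')(V, E) = -1
Function('Y')(U) = -163
Mul(Add(15970, -43895), Pow(Add(-15318, Function('Y')(Function('A')(Function('T')(2), -11))), -1)) = Mul(Add(15970, -43895), Pow(Add(-15318, -163), -1)) = Mul(-27925, Pow(-15481, -1)) = Mul(-27925, Rational(-1, 15481)) = Rational(27925, 15481)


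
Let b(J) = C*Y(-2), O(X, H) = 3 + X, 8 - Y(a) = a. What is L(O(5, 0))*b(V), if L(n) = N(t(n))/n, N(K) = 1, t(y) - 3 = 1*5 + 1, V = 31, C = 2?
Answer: 5/2 ≈ 2.5000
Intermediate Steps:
t(y) = 9 (t(y) = 3 + (1*5 + 1) = 3 + (5 + 1) = 3 + 6 = 9)
Y(a) = 8 - a
b(J) = 20 (b(J) = 2*(8 - 1*(-2)) = 2*(8 + 2) = 2*10 = 20)
L(n) = 1/n
L(O(5, 0))*b(V) = 20/(3 + 5) = 20/8 = (1/8)*20 = 5/2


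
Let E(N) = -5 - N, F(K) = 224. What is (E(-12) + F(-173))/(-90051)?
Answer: -77/30017 ≈ -0.0025652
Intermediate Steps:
(E(-12) + F(-173))/(-90051) = ((-5 - 1*(-12)) + 224)/(-90051) = ((-5 + 12) + 224)*(-1/90051) = (7 + 224)*(-1/90051) = 231*(-1/90051) = -77/30017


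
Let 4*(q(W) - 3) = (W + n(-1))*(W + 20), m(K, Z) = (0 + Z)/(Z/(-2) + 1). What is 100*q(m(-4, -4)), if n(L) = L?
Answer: -7100/9 ≈ -788.89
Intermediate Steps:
m(K, Z) = Z/(1 - Z/2) (m(K, Z) = Z/(Z*(-½) + 1) = Z/(-Z/2 + 1) = Z/(1 - Z/2))
q(W) = 3 + (-1 + W)*(20 + W)/4 (q(W) = 3 + ((W - 1)*(W + 20))/4 = 3 + ((-1 + W)*(20 + W))/4 = 3 + (-1 + W)*(20 + W)/4)
100*q(m(-4, -4)) = 100*(-2 + (-2*(-4)/(-2 - 4))²/4 + 19*(-2*(-4)/(-2 - 4))/4) = 100*(-2 + (-2*(-4)/(-6))²/4 + 19*(-2*(-4)/(-6))/4) = 100*(-2 + (-2*(-4)*(-⅙))²/4 + 19*(-2*(-4)*(-⅙))/4) = 100*(-2 + (-4/3)²/4 + (19/4)*(-4/3)) = 100*(-2 + (¼)*(16/9) - 19/3) = 100*(-2 + 4/9 - 19/3) = 100*(-71/9) = -7100/9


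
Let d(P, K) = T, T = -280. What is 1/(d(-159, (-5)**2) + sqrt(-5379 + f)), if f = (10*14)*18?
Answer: -280/81259 - I*sqrt(2859)/81259 ≈ -0.0034458 - 0.00065801*I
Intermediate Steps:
f = 2520 (f = 140*18 = 2520)
d(P, K) = -280
1/(d(-159, (-5)**2) + sqrt(-5379 + f)) = 1/(-280 + sqrt(-5379 + 2520)) = 1/(-280 + sqrt(-2859)) = 1/(-280 + I*sqrt(2859))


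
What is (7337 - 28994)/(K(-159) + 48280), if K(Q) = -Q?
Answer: -21657/48439 ≈ -0.44710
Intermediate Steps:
(7337 - 28994)/(K(-159) + 48280) = (7337 - 28994)/(-1*(-159) + 48280) = -21657/(159 + 48280) = -21657/48439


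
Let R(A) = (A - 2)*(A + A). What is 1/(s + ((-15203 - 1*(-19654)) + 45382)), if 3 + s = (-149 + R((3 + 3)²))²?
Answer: 1/5335231 ≈ 1.8743e-7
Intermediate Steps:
R(A) = 2*A*(-2 + A) (R(A) = (-2 + A)*(2*A) = 2*A*(-2 + A))
s = 5285398 (s = -3 + (-149 + 2*(3 + 3)²*(-2 + (3 + 3)²))² = -3 + (-149 + 2*6²*(-2 + 6²))² = -3 + (-149 + 2*36*(-2 + 36))² = -3 + (-149 + 2*36*34)² = -3 + (-149 + 2448)² = -3 + 2299² = -3 + 5285401 = 5285398)
1/(s + ((-15203 - 1*(-19654)) + 45382)) = 1/(5285398 + ((-15203 - 1*(-19654)) + 45382)) = 1/(5285398 + ((-15203 + 19654) + 45382)) = 1/(5285398 + (4451 + 45382)) = 1/(5285398 + 49833) = 1/5335231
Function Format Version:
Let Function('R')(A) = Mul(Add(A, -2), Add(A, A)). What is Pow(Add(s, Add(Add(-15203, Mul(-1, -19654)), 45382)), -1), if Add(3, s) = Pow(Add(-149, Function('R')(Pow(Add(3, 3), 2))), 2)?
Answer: Rational(1, 5335231) ≈ 1.8743e-7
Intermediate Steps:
Function('R')(A) = Mul(2, A, Add(-2, A)) (Function('R')(A) = Mul(Add(-2, A), Mul(2, A)) = Mul(2, A, Add(-2, A)))
s = 5285398 (s = Add(-3, Pow(Add(-149, Mul(2, Pow(Add(3, 3), 2), Add(-2, Pow(Add(3, 3), 2)))), 2)) = Add(-3, Pow(Add(-149, Mul(2, Pow(6, 2), Add(-2, Pow(6, 2)))), 2)) = Add(-3, Pow(Add(-149, Mul(2, 36, Add(-2, 36))), 2)) = Add(-3, Pow(Add(-149, Mul(2, 36, 34)), 2)) = Add(-3, Pow(Add(-149, 2448), 2)) = Add(-3, Pow(2299, 2)) = Add(-3, 5285401) = 5285398)
Pow(Add(s, Add(Add(-15203, Mul(-1, -19654)), 45382)), -1) = Pow(Add(5285398, Add(Add(-15203, Mul(-1, -19654)), 45382)), -1) = Pow(Add(5285398, Add(Add(-15203, 19654), 45382)), -1) = Pow(Add(5285398, Add(4451, 45382)), -1) = Pow(Add(5285398, 49833), -1) = Pow(5335231, -1) = Rational(1, 5335231)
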